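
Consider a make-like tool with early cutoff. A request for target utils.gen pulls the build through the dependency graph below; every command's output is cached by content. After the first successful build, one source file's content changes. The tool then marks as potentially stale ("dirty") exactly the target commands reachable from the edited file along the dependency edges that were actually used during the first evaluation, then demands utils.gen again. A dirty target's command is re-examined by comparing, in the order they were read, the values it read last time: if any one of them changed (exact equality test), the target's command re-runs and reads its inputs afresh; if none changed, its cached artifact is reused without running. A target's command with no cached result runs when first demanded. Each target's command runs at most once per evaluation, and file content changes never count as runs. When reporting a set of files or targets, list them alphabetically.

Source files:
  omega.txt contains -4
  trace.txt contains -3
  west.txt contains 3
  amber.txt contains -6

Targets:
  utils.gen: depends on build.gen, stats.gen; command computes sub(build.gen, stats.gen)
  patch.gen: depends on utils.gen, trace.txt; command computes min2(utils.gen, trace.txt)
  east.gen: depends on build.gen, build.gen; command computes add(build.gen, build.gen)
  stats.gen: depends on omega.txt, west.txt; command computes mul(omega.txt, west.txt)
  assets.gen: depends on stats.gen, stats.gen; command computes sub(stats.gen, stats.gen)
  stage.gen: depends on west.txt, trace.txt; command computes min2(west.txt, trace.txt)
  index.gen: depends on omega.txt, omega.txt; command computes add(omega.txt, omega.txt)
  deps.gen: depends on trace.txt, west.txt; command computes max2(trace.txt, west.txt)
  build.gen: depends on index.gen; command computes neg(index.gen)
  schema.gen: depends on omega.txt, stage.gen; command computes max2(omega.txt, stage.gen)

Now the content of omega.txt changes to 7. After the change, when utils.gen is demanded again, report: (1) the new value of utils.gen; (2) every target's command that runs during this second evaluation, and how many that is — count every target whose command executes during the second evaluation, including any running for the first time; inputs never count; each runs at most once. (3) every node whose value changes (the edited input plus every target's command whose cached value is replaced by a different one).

Demanding utils.gen again yields -35.
4 target commands run: build.gen, index.gen, stats.gen, utils.gen.
The nodes whose values change: build.gen, index.gen, omega.txt, stats.gen, utils.gen.

First demand of the output computes:
  index.gen = add(-4, -4) = -8
  build.gen = neg(-8) = 8
  stats.gen = mul(-4, 3) = -12
  utils.gen = sub(8, -12) = 20

After the edit, cleaning proceeds:
  index.gen: a read changed (omega.txt -4->7; omega.txt -4->7) — executes, giving 14.
  build.gen: a read changed (index.gen -8->14) — executes, giving -14.
  stats.gen: a read changed (omega.txt -4->7) — executes, giving 21.
  utils.gen: a read changed (build.gen 8->-14; stats.gen -12->21) — executes, giving -35.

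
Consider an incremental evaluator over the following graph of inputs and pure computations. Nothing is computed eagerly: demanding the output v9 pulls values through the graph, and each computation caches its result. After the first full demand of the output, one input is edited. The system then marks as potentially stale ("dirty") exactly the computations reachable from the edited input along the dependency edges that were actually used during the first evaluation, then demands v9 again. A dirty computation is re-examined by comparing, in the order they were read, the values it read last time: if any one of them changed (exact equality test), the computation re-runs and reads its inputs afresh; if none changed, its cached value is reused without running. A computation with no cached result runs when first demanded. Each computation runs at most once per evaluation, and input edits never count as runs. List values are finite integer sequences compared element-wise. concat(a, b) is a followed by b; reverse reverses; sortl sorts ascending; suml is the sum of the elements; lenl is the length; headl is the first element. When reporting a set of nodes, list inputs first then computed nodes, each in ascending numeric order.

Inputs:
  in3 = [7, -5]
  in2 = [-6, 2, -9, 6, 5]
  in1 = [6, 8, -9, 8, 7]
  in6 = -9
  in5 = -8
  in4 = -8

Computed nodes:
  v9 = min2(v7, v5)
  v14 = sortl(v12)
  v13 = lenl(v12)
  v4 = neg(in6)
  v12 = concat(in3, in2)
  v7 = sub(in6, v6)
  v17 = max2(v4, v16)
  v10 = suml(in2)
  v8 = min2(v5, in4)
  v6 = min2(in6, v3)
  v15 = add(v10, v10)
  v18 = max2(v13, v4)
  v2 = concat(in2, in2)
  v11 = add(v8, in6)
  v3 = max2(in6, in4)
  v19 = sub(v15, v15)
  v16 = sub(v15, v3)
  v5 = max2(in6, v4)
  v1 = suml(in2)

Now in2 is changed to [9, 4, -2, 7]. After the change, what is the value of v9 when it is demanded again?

Initial pass — values computed on the first demand:
  v3 = max2(-9, -8) = -8
  v4 = neg(-9) = 9
  v5 = max2(-9, 9) = 9
  v6 = min2(-9, -8) = -9
  v7 = sub(-9, -9) = 0
  v9 = min2(0, 9) = 0

Second demand — change propagation:
  no demanded computation ever read in2, so the edit dirties nothing and nothing runs.

The important point: nothing the output needs ever reads in2, so the edit is invisible to it.

v9 now evaluates to 0.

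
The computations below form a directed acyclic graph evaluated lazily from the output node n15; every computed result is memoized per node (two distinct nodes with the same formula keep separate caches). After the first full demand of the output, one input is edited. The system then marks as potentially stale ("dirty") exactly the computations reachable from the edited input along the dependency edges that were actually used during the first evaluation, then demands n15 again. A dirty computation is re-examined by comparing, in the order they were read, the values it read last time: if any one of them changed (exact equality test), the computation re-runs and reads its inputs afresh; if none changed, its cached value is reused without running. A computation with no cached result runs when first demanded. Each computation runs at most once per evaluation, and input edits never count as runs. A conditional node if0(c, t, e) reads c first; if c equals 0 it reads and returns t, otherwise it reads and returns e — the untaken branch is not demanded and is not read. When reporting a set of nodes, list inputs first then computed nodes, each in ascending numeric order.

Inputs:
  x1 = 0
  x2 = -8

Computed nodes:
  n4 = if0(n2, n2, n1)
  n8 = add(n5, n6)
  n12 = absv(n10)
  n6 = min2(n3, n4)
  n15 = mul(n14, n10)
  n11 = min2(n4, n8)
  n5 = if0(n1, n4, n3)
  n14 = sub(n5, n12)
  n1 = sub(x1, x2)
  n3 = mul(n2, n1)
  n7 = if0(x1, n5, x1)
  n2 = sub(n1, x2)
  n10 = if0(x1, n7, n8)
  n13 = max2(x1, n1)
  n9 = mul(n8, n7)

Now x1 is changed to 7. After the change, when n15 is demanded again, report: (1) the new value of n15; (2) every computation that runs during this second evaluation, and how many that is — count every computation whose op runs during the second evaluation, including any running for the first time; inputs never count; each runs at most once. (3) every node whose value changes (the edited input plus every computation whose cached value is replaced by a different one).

First demand of the output computes:
  n1 = sub(0, -8) = 8
  n2 = sub(8, -8) = 16
  n3 = mul(16, 8) = 128
  n5 = if0(n1=8 -> else branch n3) = 128
  n7 = if0(x1=0 -> then branch n5) = 128
  n10 = if0(x1=0 -> then branch n7) = 128
  n12 = absv(128) = 128
  n14 = sub(128, 128) = 0
  n15 = mul(0, 128) = 0

After the edit, cleaning proceeds:
  n1: a read changed (x1 0->7) — executes, giving 15.
  n2: a read changed (n1 8->15) — executes, giving 23.
  n3: a read changed (n2 16->23; n1 8->15) — executes, giving 345.
  n4: had never run; runs now, result 15.
  n5: a read changed (n1 8->15; n3 128->345) — executes, giving 345.
  n6: had never run; runs now, result 15.
  n7: stays stale; no demand reaches it after the flip.
  n8: had never run; runs now, result 360.
  n10: a read changed (x1 0->7) — executes, giving 360.
  n12: a read changed (n10 128->360) — executes, giving 360.
  n14: a read changed (n5 128->345; n12 128->360) — executes, giving -15.
  n15: a read changed (n14 0->-15; n10 128->360) — executes, giving -5400.

Note the branch switch — demand abandons n7, which is never re-examined.

Demanding n15 again yields -5400.
11 computations run: n1, n2, n3, n4, n5, n6, n8, n10, n12, n14, n15.
The nodes whose values change: x1, n1, n2, n3, n5, n10, n12, n14, n15.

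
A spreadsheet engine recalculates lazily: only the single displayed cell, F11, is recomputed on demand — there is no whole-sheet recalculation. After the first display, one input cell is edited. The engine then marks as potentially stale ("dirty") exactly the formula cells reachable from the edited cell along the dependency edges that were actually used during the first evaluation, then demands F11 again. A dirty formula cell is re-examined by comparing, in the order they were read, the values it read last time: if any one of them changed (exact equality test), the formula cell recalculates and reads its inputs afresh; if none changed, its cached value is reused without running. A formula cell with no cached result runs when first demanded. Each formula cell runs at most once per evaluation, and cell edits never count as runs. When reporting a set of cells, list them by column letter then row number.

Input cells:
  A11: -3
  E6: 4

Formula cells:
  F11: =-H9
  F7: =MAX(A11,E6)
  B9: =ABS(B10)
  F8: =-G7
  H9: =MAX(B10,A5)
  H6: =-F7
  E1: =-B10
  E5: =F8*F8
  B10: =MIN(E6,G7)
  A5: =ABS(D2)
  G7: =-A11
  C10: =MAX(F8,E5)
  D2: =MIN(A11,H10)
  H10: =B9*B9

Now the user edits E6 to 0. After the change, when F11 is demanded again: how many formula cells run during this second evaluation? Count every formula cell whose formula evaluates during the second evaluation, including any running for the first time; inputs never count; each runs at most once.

First evaluation (everything demanded from the output):
  G7 = -(-3) = 3
  B10 = MIN(4, 3) = 3
  B9 = ABS(3) = 3
  H10 = 3 * 3 = 9
  D2 = MIN(-3, 9) = -3
  A5 = ABS(-3) = 3
  H9 = MAX(3, 3) = 3
  F11 = -(3) = -3

Propagation after the edit:
  B10: runs — E6 4->0; result 0.
  B9: runs — B10 3->0; result 0.
  H10: runs — B9 3->0; B9 3->0; result 0.
  D2: runs — H10 9->0; result -3 (same value as before).
  A5: checked — values it read are unchanged (D2 unchanged); reused cached 3 without running.
  H9: runs — B10 3->0; result 3 (same value as before).
  F11: checked — values it read are unchanged (H9 unchanged); reused cached -3 without running.

Key observation: the cutoff stops propagation at A5 — its inputs' values are unchanged, so it reuses its cache.

Formula cells that run: B9, B10, D2, H9, H10 — 5 in total.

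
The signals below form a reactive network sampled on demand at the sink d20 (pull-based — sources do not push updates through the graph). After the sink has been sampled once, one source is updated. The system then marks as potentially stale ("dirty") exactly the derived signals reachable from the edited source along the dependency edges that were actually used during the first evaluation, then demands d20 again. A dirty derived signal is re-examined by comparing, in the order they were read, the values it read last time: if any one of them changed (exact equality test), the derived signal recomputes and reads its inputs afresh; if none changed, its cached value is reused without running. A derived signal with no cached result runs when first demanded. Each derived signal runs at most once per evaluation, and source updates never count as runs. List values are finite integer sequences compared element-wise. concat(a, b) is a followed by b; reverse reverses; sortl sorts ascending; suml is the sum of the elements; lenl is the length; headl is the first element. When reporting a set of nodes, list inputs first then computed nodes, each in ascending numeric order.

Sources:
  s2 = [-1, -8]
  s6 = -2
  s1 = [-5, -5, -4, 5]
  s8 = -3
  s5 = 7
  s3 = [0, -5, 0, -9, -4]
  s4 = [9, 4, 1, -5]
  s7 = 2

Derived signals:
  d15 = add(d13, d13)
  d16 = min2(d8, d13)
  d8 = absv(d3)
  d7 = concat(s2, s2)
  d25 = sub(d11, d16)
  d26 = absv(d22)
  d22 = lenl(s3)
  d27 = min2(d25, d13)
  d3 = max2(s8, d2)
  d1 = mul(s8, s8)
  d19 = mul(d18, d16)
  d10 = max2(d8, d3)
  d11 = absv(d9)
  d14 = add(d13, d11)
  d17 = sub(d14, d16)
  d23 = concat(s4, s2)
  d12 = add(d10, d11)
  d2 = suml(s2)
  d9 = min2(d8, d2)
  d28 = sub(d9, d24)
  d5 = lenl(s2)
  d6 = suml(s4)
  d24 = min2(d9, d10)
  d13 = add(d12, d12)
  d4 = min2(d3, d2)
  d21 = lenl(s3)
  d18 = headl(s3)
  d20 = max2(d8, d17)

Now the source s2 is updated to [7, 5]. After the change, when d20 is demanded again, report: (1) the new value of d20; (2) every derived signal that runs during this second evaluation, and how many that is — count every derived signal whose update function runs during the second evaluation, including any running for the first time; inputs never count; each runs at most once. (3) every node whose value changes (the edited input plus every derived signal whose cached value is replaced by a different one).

d20 now evaluates to 48.
Run set: d2, d3, d8, d9, d10, d11, d12, d13, d14, d16, d17, d20 (12 run).
Changed values: s2, d2, d3, d8, d9, d10, d11, d12, d13, d14, d16, d17, d20.

Initial pass — values computed on the first demand:
  d2 = suml([-1, -8]) = -9
  d3 = max2(-3, -9) = -3
  d8 = absv(-3) = 3
  d9 = min2(3, -9) = -9
  d10 = max2(3, -3) = 3
  d11 = absv(-9) = 9
  d12 = add(3, 9) = 12
  d13 = add(12, 12) = 24
  d14 = add(24, 9) = 33
  d16 = min2(3, 24) = 3
  d17 = sub(33, 3) = 30
  d20 = max2(3, 30) = 30

Second demand — change propagation:
  d2: re-runs because s2 [-1, -8]->[7, 5]; new result 12.
  d3: re-runs because d2 -9->12; new result 12.
  d8: re-runs because d3 -3->12; new result 12.
  d9: re-runs because d8 3->12; d2 -9->12; new result 12.
  d10: re-runs because d8 3->12; d3 -3->12; new result 12.
  d11: re-runs because d9 -9->12; new result 12.
  d12: re-runs because d10 3->12; d11 9->12; new result 24.
  d13: re-runs because d12 12->24; d12 12->24; new result 48.
  d14: re-runs because d13 24->48; d11 9->12; new result 60.
  d16: re-runs because d8 3->12; d13 24->48; new result 12.
  d17: re-runs because d14 33->60; d16 3->12; new result 48.
  d20: re-runs because d8 3->12; d17 30->48; new result 48.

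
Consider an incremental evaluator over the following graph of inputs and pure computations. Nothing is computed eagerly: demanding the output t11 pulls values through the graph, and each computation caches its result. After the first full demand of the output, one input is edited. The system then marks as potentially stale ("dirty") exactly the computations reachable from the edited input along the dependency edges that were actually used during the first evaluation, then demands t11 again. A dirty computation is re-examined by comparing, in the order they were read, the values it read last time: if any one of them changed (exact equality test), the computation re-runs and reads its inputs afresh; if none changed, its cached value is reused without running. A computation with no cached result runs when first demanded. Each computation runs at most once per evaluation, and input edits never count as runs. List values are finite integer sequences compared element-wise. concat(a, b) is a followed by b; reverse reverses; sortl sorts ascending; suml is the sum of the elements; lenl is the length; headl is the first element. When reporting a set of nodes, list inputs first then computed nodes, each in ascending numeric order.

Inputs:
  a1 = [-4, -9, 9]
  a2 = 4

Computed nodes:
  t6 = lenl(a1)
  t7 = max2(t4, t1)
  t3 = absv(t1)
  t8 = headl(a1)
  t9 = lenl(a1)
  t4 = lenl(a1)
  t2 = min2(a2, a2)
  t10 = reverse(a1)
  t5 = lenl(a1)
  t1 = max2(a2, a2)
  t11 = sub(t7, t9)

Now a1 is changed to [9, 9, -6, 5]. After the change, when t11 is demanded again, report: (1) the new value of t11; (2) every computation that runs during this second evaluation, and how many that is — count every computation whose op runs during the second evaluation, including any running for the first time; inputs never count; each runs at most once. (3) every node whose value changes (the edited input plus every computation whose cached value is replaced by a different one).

Initial pass — values computed on the first demand:
  t1 = max2(4, 4) = 4
  t4 = lenl([-4, -9, 9]) = 3
  t7 = max2(3, 4) = 4
  t9 = lenl([-4, -9, 9]) = 3
  t11 = sub(4, 3) = 1

Second demand — change propagation:
  t4: re-runs because a1 [-4, -9, 9]->[9, 9, -6, 5]; new result 4.
  t7: re-runs because t4 3->4; new result 4 (unchanged).
  t9: re-runs because a1 [-4, -9, 9]->[9, 9, -6, 5]; new result 4.
  t11: re-runs because t9 3->4; new result 0.

t11 now evaluates to 0.
Run set: t4, t7, t9, t11 (4 run).
Changed values: a1, t4, t9, t11.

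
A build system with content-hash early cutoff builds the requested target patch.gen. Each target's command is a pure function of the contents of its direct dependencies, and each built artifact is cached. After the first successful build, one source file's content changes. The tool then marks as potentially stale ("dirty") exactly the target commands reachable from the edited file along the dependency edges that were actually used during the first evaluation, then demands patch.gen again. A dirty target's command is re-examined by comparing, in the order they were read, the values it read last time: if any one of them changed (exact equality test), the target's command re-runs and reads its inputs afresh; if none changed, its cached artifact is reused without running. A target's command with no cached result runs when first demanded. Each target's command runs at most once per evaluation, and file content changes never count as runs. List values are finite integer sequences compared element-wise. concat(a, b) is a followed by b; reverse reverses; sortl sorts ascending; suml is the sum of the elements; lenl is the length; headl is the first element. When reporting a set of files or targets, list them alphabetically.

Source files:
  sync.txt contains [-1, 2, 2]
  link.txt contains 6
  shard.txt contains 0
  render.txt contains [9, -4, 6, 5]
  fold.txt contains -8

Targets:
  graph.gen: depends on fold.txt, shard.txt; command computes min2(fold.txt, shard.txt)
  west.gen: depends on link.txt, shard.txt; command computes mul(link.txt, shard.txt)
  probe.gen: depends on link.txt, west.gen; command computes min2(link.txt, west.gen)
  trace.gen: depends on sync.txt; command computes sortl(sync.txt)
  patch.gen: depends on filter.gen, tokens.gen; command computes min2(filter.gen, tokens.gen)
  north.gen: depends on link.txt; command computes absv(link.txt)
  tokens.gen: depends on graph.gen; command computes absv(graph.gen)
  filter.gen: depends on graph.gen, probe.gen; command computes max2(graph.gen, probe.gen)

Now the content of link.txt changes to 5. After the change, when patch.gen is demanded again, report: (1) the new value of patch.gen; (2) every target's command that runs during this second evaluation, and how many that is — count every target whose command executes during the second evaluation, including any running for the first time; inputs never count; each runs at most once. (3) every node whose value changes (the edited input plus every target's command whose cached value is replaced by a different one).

First evaluation (everything demanded from the output):
  graph.gen = min2(-8, 0) = -8
  tokens.gen = absv(-8) = 8
  west.gen = mul(6, 0) = 0
  probe.gen = min2(6, 0) = 0
  filter.gen = max2(-8, 0) = 0
  patch.gen = min2(0, 8) = 0

Propagation after the edit:
  west.gen: runs — link.txt 6->5; result 0 (same value as before).
  probe.gen: runs — link.txt 6->5; result 0 (same value as before).
  filter.gen: checked — values it read are unchanged (graph.gen unchanged, probe.gen unchanged); reused cached 0 without running.
  patch.gen: checked — values it read are unchanged (filter.gen unchanged, tokens.gen unchanged); reused cached 0 without running.

Key observation: the cutoff stops propagation at filter.gen — its inputs' values are unchanged, so it reuses its cache.

New value of patch.gen: 0.
Target commands that run: probe.gen, west.gen — 2 in total.
Values that change: link.txt.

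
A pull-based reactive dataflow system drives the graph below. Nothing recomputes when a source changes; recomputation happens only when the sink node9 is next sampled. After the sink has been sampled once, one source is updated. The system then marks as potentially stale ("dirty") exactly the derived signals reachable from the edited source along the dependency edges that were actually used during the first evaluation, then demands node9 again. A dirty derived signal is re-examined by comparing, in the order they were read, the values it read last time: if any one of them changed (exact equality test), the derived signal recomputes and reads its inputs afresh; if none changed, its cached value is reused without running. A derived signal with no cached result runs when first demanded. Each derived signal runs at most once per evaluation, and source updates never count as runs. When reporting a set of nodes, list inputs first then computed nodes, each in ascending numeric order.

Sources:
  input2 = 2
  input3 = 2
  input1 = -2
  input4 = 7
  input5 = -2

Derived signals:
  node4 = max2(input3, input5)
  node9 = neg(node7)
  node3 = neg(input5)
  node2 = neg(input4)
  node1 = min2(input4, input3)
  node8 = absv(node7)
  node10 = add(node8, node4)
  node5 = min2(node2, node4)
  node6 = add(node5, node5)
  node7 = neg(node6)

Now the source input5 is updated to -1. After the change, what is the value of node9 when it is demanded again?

New value of node9: -14.
Key observation: the change is absorbed at node4 — it re-runs but produces the same value, and the output's value is unchanged.

First evaluation (everything demanded from the output):
  node2 = neg(7) = -7
  node4 = max2(2, -2) = 2
  node5 = min2(-7, 2) = -7
  node6 = add(-7, -7) = -14
  node7 = neg(-14) = 14
  node9 = neg(14) = -14

Propagation after the edit:
  node4: runs — input5 -2->-1; result 2 (same value as before).
  node5: checked — values it read are unchanged (node2 unchanged, node4 unchanged); reused cached -7 without running.
  node6: checked — values it read are unchanged (node5 unchanged, node5 unchanged); reused cached -14 without running.
  node7: checked — values it read are unchanged (node6 unchanged); reused cached 14 without running.
  node9: checked — values it read are unchanged (node7 unchanged); reused cached -14 without running.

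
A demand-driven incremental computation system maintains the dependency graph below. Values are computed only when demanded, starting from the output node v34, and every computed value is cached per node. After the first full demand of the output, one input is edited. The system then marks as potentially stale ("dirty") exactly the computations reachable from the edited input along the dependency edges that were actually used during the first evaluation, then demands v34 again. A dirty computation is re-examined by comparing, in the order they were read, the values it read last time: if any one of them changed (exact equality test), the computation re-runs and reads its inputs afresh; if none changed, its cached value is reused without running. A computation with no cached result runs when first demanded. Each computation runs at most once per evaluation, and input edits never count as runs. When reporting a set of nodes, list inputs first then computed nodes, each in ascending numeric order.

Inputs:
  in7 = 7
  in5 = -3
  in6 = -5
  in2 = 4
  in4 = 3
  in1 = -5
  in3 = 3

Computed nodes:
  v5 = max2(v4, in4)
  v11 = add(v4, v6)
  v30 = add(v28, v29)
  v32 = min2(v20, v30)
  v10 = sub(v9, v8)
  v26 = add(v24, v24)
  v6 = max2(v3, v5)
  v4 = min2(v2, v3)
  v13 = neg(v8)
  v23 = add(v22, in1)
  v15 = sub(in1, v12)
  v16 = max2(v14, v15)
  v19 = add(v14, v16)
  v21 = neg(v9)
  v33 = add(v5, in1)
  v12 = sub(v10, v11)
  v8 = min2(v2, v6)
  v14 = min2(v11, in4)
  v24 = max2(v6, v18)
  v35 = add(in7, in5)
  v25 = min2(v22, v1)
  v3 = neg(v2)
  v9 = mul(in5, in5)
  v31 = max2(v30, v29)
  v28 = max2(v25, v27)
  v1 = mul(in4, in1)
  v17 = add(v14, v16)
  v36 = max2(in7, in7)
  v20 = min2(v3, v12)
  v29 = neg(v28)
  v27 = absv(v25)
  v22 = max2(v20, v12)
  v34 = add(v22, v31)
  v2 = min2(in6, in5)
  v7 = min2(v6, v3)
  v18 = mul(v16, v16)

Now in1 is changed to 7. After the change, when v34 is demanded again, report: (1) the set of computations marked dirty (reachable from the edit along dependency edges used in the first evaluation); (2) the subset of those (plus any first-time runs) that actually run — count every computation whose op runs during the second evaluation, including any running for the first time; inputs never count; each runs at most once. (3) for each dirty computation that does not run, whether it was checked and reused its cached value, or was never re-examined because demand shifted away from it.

Marked dirty: v1, v25, v27, v28, v29, v30, v31, v34.
Computations that run: v1, v25, v27, v28, v29, v30, v31 — 7 in total.
Checked but reused from cache: v34.
Key observation: the cutoff stops propagation at v34 — its inputs' values are unchanged, so it reuses its cache.

First evaluation (everything demanded from the output):
  v1 = mul(3, -5) = -15
  v2 = min2(-5, -3) = -5
  v3 = neg(-5) = 5
  v4 = min2(-5, 5) = -5
  v5 = max2(-5, 3) = 3
  v6 = max2(5, 3) = 5
  v8 = min2(-5, 5) = -5
  v9 = mul(-3, -3) = 9
  v10 = sub(9, -5) = 14
  v11 = add(-5, 5) = 0
  v12 = sub(14, 0) = 14
  v20 = min2(5, 14) = 5
  v22 = max2(5, 14) = 14
  v25 = min2(14, -15) = -15
  v27 = absv(-15) = 15
  v28 = max2(-15, 15) = 15
  v29 = neg(15) = -15
  v30 = add(15, -15) = 0
  v31 = max2(0, -15) = 0
  v34 = add(14, 0) = 14

Propagation after the edit:
  v1: runs — in1 -5->7; result 21.
  v25: runs — v1 -15->21; result 14.
  v27: runs — v25 -15->14; result 14.
  v28: runs — v25 -15->14; v27 15->14; result 14.
  v29: runs — v28 15->14; result -14.
  v30: runs — v28 15->14; v29 -15->-14; result 0 (same value as before).
  v31: runs — v29 -15->-14; result 0 (same value as before).
  v34: checked — values it read are unchanged (v22 unchanged, v31 unchanged); reused cached 14 without running.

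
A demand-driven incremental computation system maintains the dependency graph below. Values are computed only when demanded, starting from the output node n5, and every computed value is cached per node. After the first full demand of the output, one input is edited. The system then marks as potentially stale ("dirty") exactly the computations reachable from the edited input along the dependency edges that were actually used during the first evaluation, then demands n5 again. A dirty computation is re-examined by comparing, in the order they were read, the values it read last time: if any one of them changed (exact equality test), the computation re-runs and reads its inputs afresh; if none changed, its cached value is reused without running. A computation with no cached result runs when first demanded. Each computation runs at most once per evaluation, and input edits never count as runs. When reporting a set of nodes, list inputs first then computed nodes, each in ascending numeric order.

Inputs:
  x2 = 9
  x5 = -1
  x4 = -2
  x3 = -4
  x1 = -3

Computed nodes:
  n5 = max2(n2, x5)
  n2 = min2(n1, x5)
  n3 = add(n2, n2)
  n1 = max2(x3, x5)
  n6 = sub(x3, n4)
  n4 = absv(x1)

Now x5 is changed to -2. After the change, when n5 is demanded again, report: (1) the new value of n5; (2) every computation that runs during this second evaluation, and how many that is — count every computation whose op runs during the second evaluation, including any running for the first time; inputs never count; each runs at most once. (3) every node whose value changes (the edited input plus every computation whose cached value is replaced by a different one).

New value of n5: -2.
Computations that run: n1, n2, n5 — 3 in total.
Values that change: x5, n1, n2, n5.

First evaluation (everything demanded from the output):
  n1 = max2(-4, -1) = -1
  n2 = min2(-1, -1) = -1
  n5 = max2(-1, -1) = -1

Propagation after the edit:
  n1: runs — x5 -1->-2; result -2.
  n2: runs — n1 -1->-2; x5 -1->-2; result -2.
  n5: runs — n2 -1->-2; x5 -1->-2; result -2.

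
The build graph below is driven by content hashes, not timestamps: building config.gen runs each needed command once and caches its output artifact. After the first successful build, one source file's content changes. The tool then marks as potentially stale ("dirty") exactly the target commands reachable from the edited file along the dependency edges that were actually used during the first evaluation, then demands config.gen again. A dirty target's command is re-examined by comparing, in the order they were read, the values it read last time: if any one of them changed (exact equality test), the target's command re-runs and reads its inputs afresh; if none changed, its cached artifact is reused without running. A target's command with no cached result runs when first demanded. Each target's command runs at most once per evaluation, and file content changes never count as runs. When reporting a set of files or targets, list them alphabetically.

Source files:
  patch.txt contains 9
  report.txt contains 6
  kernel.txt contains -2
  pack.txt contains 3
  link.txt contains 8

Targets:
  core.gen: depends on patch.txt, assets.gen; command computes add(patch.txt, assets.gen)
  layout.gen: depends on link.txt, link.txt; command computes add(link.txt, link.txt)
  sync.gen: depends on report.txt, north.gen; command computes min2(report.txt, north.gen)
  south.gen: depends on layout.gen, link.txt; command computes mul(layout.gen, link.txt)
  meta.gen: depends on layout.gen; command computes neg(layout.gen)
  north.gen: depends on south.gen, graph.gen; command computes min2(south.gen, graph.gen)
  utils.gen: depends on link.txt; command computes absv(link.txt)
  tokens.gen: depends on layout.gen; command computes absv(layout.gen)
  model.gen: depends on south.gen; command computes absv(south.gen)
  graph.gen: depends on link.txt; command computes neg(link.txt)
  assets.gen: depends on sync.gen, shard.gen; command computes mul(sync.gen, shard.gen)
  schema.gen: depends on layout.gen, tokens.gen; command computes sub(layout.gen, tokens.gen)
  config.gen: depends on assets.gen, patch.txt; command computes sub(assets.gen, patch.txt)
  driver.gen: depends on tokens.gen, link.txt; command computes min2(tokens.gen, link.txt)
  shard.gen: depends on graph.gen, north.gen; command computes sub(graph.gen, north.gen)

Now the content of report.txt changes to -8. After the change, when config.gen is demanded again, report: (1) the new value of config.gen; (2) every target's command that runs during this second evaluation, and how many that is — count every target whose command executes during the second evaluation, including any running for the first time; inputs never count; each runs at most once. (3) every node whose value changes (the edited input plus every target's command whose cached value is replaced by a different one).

config.gen now evaluates to -9.
Run set: sync.gen (1 run).
Changed values: report.txt.
The important point: sync.gen recomputes to an identical value, and the output ends up unchanged.

Initial pass — values computed on the first demand:
  graph.gen = neg(8) = -8
  layout.gen = add(8, 8) = 16
  south.gen = mul(16, 8) = 128
  north.gen = min2(128, -8) = -8
  shard.gen = sub(-8, -8) = 0
  sync.gen = min2(6, -8) = -8
  assets.gen = mul(-8, 0) = 0
  config.gen = sub(0, 9) = -9

Second demand — change propagation:
  sync.gen: re-runs because report.txt 6->-8; new result -8 (unchanged).
  assets.gen: re-examined; everything it read last time is the same (sync.gen unchanged, shard.gen unchanged) — cache 0 kept, no run.
  config.gen: re-examined; everything it read last time is the same (assets.gen unchanged, patch.txt unchanged) — cache -9 kept, no run.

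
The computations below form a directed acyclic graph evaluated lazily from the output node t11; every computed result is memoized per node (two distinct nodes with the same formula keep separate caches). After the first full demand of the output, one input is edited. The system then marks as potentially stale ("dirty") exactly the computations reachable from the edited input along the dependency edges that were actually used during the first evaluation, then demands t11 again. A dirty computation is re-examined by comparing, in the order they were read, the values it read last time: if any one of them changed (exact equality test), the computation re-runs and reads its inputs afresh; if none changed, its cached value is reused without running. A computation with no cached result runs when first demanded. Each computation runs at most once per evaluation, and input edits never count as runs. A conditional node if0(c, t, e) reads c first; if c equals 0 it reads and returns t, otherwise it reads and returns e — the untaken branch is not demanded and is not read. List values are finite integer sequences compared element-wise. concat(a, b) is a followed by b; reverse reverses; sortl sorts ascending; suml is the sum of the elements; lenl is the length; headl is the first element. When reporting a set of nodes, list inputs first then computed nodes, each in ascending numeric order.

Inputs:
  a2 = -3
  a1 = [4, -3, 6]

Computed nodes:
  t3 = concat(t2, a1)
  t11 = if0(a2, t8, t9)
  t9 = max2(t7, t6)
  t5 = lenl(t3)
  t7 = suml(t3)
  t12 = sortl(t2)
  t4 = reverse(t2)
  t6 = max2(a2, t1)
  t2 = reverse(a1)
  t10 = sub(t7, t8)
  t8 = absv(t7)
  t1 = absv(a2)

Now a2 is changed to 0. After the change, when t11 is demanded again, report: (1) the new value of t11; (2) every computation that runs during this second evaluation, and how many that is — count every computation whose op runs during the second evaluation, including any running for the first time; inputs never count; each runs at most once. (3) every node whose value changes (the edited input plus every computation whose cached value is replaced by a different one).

Demanding t11 again yields 14.
2 computations run: t8, t11.
The nodes whose values change: a2.
Note the branch switch — demand abandons t1, t6, t9, which are never re-examined.

First demand of the output computes:
  t1 = absv(-3) = 3
  t2 = reverse([4, -3, 6]) = [6, -3, 4]
  t3 = concat([6, -3, 4], [4, -3, 6]) = [6, -3, 4, 4, -3, 6]
  t6 = max2(-3, 3) = 3
  t7 = suml([6, -3, 4, 4, -3, 6]) = 14
  t9 = max2(14, 3) = 14
  t11 = if0(a2=-3 -> else branch t9) = 14

After the edit, cleaning proceeds:
  t1: stays stale; no demand reaches it after the flip.
  t6: stays stale; no demand reaches it after the flip.
  t8: had never run; runs now, result 14.
  t9: stays stale; no demand reaches it after the flip.
  t11: a read changed (a2 -3->0) — executes, giving 14 — identical to its old value.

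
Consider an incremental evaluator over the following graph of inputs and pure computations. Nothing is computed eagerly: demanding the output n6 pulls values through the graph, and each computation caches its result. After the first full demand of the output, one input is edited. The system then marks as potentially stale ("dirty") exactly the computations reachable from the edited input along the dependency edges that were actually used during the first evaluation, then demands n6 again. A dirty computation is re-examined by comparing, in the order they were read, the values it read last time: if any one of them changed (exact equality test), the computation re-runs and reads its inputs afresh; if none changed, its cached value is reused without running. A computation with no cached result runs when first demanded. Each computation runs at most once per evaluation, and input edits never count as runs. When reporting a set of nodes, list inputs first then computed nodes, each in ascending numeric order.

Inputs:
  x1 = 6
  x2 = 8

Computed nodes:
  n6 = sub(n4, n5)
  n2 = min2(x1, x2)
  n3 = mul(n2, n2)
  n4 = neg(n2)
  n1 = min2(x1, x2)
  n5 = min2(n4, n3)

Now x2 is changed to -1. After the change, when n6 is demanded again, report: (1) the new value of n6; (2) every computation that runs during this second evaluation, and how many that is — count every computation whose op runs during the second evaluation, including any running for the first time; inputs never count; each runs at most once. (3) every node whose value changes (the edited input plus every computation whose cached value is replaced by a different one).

n6 now evaluates to 0.
Run set: n2, n3, n4, n5, n6 (5 run).
Changed values: x2, n2, n3, n4, n5.

Initial pass — values computed on the first demand:
  n2 = min2(6, 8) = 6
  n3 = mul(6, 6) = 36
  n4 = neg(6) = -6
  n5 = min2(-6, 36) = -6
  n6 = sub(-6, -6) = 0

Second demand — change propagation:
  n2: re-runs because x2 8->-1; new result -1.
  n3: re-runs because n2 6->-1; n2 6->-1; new result 1.
  n4: re-runs because n2 6->-1; new result 1.
  n5: re-runs because n4 -6->1; n3 36->1; new result 1.
  n6: re-runs because n4 -6->1; n5 -6->1; new result 0 (unchanged).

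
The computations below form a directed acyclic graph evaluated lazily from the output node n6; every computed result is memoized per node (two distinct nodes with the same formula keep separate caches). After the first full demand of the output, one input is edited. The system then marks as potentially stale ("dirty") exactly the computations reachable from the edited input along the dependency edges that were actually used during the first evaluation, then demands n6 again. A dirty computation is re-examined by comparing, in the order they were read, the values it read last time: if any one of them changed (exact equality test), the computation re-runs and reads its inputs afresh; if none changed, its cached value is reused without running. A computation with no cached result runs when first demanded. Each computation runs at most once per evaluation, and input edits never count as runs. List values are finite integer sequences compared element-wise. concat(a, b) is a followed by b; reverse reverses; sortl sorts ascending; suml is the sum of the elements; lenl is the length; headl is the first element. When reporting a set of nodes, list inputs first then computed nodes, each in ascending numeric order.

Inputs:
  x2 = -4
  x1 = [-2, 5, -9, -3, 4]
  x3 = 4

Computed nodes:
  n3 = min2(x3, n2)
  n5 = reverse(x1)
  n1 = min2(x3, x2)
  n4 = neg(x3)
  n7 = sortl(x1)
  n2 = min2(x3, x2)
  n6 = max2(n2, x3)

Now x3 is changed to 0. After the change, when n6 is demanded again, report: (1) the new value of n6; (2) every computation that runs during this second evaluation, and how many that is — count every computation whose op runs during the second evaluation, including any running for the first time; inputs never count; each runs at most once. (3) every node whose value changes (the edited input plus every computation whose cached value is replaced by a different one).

First demand of the output computes:
  n2 = min2(4, -4) = -4
  n6 = max2(-4, 4) = 4

After the edit, cleaning proceeds:
  n2: a read changed (x3 4->0) — executes, giving -4 — identical to its old value.
  n6: a read changed (x3 4->0) — executes, giving 0.

Demanding n6 again yields 0.
2 computations run: n2, n6.
The nodes whose values change: x3, n6.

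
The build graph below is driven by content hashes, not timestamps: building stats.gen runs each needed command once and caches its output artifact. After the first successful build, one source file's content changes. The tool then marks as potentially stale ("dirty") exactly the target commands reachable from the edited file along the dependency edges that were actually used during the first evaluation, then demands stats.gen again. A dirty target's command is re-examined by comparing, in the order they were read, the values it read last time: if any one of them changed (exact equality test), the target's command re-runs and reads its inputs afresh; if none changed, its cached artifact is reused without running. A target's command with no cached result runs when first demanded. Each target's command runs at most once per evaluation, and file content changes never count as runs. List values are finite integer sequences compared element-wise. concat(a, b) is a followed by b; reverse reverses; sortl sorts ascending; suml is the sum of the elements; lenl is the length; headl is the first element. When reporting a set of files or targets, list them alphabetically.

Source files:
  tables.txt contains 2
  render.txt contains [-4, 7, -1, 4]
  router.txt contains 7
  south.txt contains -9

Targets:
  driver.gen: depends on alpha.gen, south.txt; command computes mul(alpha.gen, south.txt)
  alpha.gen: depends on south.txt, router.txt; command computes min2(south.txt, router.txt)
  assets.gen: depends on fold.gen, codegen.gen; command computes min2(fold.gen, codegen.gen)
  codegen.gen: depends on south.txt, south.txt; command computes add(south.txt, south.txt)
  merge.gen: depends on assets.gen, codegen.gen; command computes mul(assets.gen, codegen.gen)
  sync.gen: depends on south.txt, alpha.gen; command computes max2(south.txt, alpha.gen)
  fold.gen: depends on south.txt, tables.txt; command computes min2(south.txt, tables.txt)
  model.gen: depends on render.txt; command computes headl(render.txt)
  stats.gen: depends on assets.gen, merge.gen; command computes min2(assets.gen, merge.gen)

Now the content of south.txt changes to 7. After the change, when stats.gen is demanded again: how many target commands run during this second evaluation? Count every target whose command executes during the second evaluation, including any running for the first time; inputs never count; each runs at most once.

Run set: assets.gen, codegen.gen, fold.gen, merge.gen, stats.gen (5 run).

Initial pass — values computed on the first demand:
  codegen.gen = add(-9, -9) = -18
  fold.gen = min2(-9, 2) = -9
  assets.gen = min2(-9, -18) = -18
  merge.gen = mul(-18, -18) = 324
  stats.gen = min2(-18, 324) = -18

Second demand — change propagation:
  codegen.gen: re-runs because south.txt -9->7; south.txt -9->7; new result 14.
  fold.gen: re-runs because south.txt -9->7; new result 2.
  assets.gen: re-runs because fold.gen -9->2; codegen.gen -18->14; new result 2.
  merge.gen: re-runs because assets.gen -18->2; codegen.gen -18->14; new result 28.
  stats.gen: re-runs because assets.gen -18->2; merge.gen 324->28; new result 2.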